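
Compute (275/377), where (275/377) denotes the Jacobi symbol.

377 ≡ 1 (mod 4), so quadratic reciprocity gives (275/377) = (377/275). Reduce: 377 ≡ 102 (mod 275). Now have (102/275).
Factor out 2: 102 = 2·51. Since 275 ≡ 3 (mod 8), (2/275) = -1. Now have -(51/275).
Both 51 ≡ 3 and 275 ≡ 3 (mod 4), so reciprocity gives (51/275) = -(275/51). Reduce: 275 ≡ 20 (mod 51). Now have (20/51).
Factor out 2: 20 = 2^2·5. Since 51 ≡ 3 (mod 8), (2/51) = -1, and (2/51)^2 = +1. Now have (5/51).
5 ≡ 1 (mod 4), so quadratic reciprocity gives (5/51) = (51/5). Reduce: 51 ≡ 1 (mod 5). Now have (1/5).
(1/5) = 1. Collecting the sign factors: 1.

1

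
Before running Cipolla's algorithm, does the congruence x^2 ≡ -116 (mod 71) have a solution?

(-116/71)
  = (26/71)    [-116 ≡ 26 mod 71]
  = (13/71)    [71 ≡ 7 mod 8 ⇒ (2/71) = +1]
  = (71/13)    [QR: 13 ≡ 1 mod 4, sign kept]
  = (6/13)    [71 ≡ 6 mod 13]
  = -(3/13)    [13 ≡ 5 mod 8 ⇒ (2/13) = -1]
  = -(13/3)    [QR: 13 ≡ 1 mod 4, sign kept]
  = -(1/3)    [13 ≡ 1 mod 3]
  = -1    [(1/3) = 1]
(-116/71) = -1, and 71 is prime, so -116 is not a quadratic residue mod 71.

no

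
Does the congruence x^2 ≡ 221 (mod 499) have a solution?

221 ≡ 1 (mod 4), so quadratic reciprocity gives (221|499) = (499|221). Reduce: 499 ≡ 57 (mod 221). Now have (57|221).
57 ≡ 1 (mod 4), so quadratic reciprocity gives (57|221) = (221|57). Reduce: 221 ≡ 50 (mod 57). Now have (50|57).
Factor out 2: 50 = 2·25. Since 57 ≡ 1 (mod 8), (2|57) = +1. Now have (25|57).
25 ≡ 1 (mod 4), so quadratic reciprocity gives (25|57) = (57|25). Reduce: 57 ≡ 7 (mod 25). Now have (7|25).
25 ≡ 1 (mod 4), so quadratic reciprocity gives (7|25) = (25|7). Reduce: 25 ≡ 4 (mod 7). Now have (4|7).
Factor out 2: 4 = 2^2. Since 7 ≡ 7 (mod 8), (2|7) = +1, and (2|7)^2 = +1. Now have (1|7).
(1|7) = 1. Collecting the sign factors: 1.
(221|499) = 1, and 499 is prime, so 221 is a quadratic residue mod 499.

yes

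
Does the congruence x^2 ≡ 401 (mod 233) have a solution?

no

(401/233)
  = (168/233)    [401 ≡ 168 mod 233]
  = (21/233)    [233 ≡ 1 mod 8 ⇒ (2/233)^3 = +1]
  = (233/21)    [QR: 21 ≡ 1 mod 4, sign kept]
  = (2/21)    [233 ≡ 2 mod 21]
  = -(1/21)    [21 ≡ 5 mod 8 ⇒ (2/21) = -1]
  = -1    [(1/21) = 1]
(401/233) = -1, and 233 is prime, so 401 is not a quadratic residue mod 233.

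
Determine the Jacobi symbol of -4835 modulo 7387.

1

(-4835/7387)
  = -(4835/7387)    [7387 ≡ 3 mod 4 ⇒ (-1/7387) = -1]
  = (7387/4835)    [QR: both ≡ 3 mod 4, sign flips]
  = (2552/4835)    [7387 ≡ 2552 mod 4835]
  = -(319/4835)    [4835 ≡ 3 mod 8 ⇒ (2/4835)^3 = -1]
  = (4835/319)    [QR: both ≡ 3 mod 4, sign flips]
  = (50/319)    [4835 ≡ 50 mod 319]
  = (25/319)    [319 ≡ 7 mod 8 ⇒ (2/319) = +1]
  = (319/25)    [QR: 25 ≡ 1 mod 4, sign kept]
  = (19/25)    [319 ≡ 19 mod 25]
  = (25/19)    [QR: 25 ≡ 1 mod 4, sign kept]
  = (6/19)    [25 ≡ 6 mod 19]
  = -(3/19)    [19 ≡ 3 mod 8 ⇒ (2/19) = -1]
  = (19/3)    [QR: both ≡ 3 mod 4, sign flips]
  = (1/3)    [19 ≡ 1 mod 3]
  = 1    [(1/3) = 1]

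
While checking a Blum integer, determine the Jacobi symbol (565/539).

Reduce the numerator: 565 ≡ 26 (mod 539), so (565/539) = (26/539).
Factor out 2: 26 = 2·13. Since 539 ≡ 3 (mod 8), (2/539) = -1. Now have -(13/539).
13 ≡ 1 (mod 4), so quadratic reciprocity gives (13/539) = (539/13). Reduce: 539 ≡ 6 (mod 13). Now have -(6/13).
Factor out 2: 6 = 2·3. Since 13 ≡ 5 (mod 8), (2/13) = -1. Now have (3/13).
13 ≡ 1 (mod 4), so quadratic reciprocity gives (3/13) = (13/3). Reduce: 13 ≡ 1 (mod 3). Now have (1/3).
(1/3) = 1. Collecting the sign factors: 1.

1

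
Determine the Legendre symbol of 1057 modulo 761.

Reduce the numerator: 1057 ≡ 296 (mod 761), so (1057/761) = (296/761).
Factor out 2: 296 = 2^3·37. Since 761 ≡ 1 (mod 8), (2/761) = +1, and (2/761)^3 = +1. Now have (37/761).
37 ≡ 1 (mod 4), so quadratic reciprocity gives (37/761) = (761/37). Reduce: 761 ≡ 21 (mod 37). Now have (21/37).
21 ≡ 1 (mod 4), so quadratic reciprocity gives (21/37) = (37/21). Reduce: 37 ≡ 16 (mod 21). Now have (16/21).
Factor out 2: 16 = 2^4. Since 21 ≡ 5 (mod 8), (2/21) = -1, and (2/21)^4 = +1. Now have (1/21).
(1/21) = 1. Collecting the sign factors: 1.

1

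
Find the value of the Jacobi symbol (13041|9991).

(13041|9991)
  = (3050|9991)    [13041 ≡ 3050 mod 9991]
  = (1525|9991)    [9991 ≡ 7 mod 8 ⇒ (2|9991) = +1]
  = (9991|1525)    [QR: 1525 ≡ 1 mod 4, sign kept]
  = (841|1525)    [9991 ≡ 841 mod 1525]
  = (1525|841)    [QR: 841 ≡ 1 mod 4, sign kept]
  = (684|841)    [1525 ≡ 684 mod 841]
  = (171|841)    [841 ≡ 1 mod 8 ⇒ (2|841)^2 = +1]
  = (841|171)    [QR: 841 ≡ 1 mod 4, sign kept]
  = (157|171)    [841 ≡ 157 mod 171]
  = (171|157)    [QR: 157 ≡ 1 mod 4, sign kept]
  = (14|157)    [171 ≡ 14 mod 157]
  = -(7|157)    [157 ≡ 5 mod 8 ⇒ (2|157) = -1]
  = -(157|7)    [QR: 157 ≡ 1 mod 4, sign kept]
  = -(3|7)    [157 ≡ 3 mod 7]
  = (7|3)    [QR: both ≡ 3 mod 4, sign flips]
  = (1|3)    [7 ≡ 1 mod 3]
  = 1    [(1|3) = 1]

1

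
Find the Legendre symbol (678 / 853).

Factor out 2: 678 = 2·339. Since 853 ≡ 5 (mod 8), (2 / 853) = -1. Now have -(339 / 853).
853 ≡ 1 (mod 4), so quadratic reciprocity gives (339 / 853) = (853 / 339). Reduce: 853 ≡ 175 (mod 339). Now have -(175 / 339).
Both 175 ≡ 3 and 339 ≡ 3 (mod 4), so reciprocity gives (175 / 339) = -(339 / 175). Reduce: 339 ≡ 164 (mod 175). Now have (164 / 175).
Factor out 2: 164 = 2^2·41. Since 175 ≡ 7 (mod 8), (2 / 175) = +1, and (2 / 175)^2 = +1. Now have (41 / 175).
41 ≡ 1 (mod 4), so quadratic reciprocity gives (41 / 175) = (175 / 41). Reduce: 175 ≡ 11 (mod 41). Now have (11 / 41).
41 ≡ 1 (mod 4), so quadratic reciprocity gives (11 / 41) = (41 / 11). Reduce: 41 ≡ 8 (mod 11). Now have (8 / 11).
Factor out 2: 8 = 2^3. Since 11 ≡ 3 (mod 8), (2 / 11) = -1, and (2 / 11)^3 = -1. Now have -(1 / 11).
(1 / 11) = 1. Collecting the sign factors: -1.

-1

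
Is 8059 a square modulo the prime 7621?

yes

(8059/7621)
  = (438/7621)    [8059 ≡ 438 mod 7621]
  = -(219/7621)    [7621 ≡ 5 mod 8 ⇒ (2/7621) = -1]
  = -(7621/219)    [QR: 7621 ≡ 1 mod 4, sign kept]
  = -(175/219)    [7621 ≡ 175 mod 219]
  = (219/175)    [QR: both ≡ 3 mod 4, sign flips]
  = (44/175)    [219 ≡ 44 mod 175]
  = (11/175)    [175 ≡ 7 mod 8 ⇒ (2/175)^2 = +1]
  = -(175/11)    [QR: both ≡ 3 mod 4, sign flips]
  = -(10/11)    [175 ≡ 10 mod 11]
  = (5/11)    [11 ≡ 3 mod 8 ⇒ (2/11) = -1]
  = (11/5)    [QR: 5 ≡ 1 mod 4, sign kept]
  = (1/5)    [11 ≡ 1 mod 5]
  = 1    [(1/5) = 1]
The Legendre symbol is 1, so x^2 ≡ 8059 (mod 7621) has solution.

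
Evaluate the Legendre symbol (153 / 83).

Reduce the numerator: 153 ≡ 70 (mod 83), so (153 / 83) = (70 / 83).
Factor out 2: 70 = 2·35. Since 83 ≡ 3 (mod 8), (2 / 83) = -1. Now have -(35 / 83).
Both 35 ≡ 3 and 83 ≡ 3 (mod 4), so reciprocity gives (35 / 83) = -(83 / 35). Reduce: 83 ≡ 13 (mod 35). Now have (13 / 35).
13 ≡ 1 (mod 4), so quadratic reciprocity gives (13 / 35) = (35 / 13). Reduce: 35 ≡ 9 (mod 13). Now have (9 / 13).
9 ≡ 1 (mod 4), so quadratic reciprocity gives (9 / 13) = (13 / 9). Reduce: 13 ≡ 4 (mod 9). Now have (4 / 9).
Factor out 2: 4 = 2^2. Since 9 ≡ 1 (mod 8), (2 / 9) = +1, and (2 / 9)^2 = +1. Now have (1 / 9).
(1 / 9) = 1. Collecting the sign factors: 1.

1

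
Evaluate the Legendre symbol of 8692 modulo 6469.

(8692/6469)
  = (2223/6469)    [8692 ≡ 2223 mod 6469]
  = (6469/2223)    [QR: 6469 ≡ 1 mod 4, sign kept]
  = (2023/2223)    [6469 ≡ 2023 mod 2223]
  = -(2223/2023)    [QR: both ≡ 3 mod 4, sign flips]
  = -(200/2023)    [2223 ≡ 200 mod 2023]
  = -(25/2023)    [2023 ≡ 7 mod 8 ⇒ (2/2023)^3 = +1]
  = -(2023/25)    [QR: 25 ≡ 1 mod 4, sign kept]
  = -(23/25)    [2023 ≡ 23 mod 25]
  = -(25/23)    [QR: 25 ≡ 1 mod 4, sign kept]
  = -(2/23)    [25 ≡ 2 mod 23]
  = -(1/23)    [23 ≡ 7 mod 8 ⇒ (2/23) = +1]
  = -1    [(1/23) = 1]

-1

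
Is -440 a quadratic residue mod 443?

yes

Pull out -1: (-440|443) = (-1|443)·(440|443). Since 443 ≡ 3 (mod 4), (-1|443) = -1. Now have -(440|443).
Factor out 2: 440 = 2^3·55. Since 443 ≡ 3 (mod 8), (2|443) = -1, and (2|443)^3 = -1. Now have (55|443).
Both 55 ≡ 3 and 443 ≡ 3 (mod 4), so reciprocity gives (55|443) = -(443|55). Reduce: 443 ≡ 3 (mod 55). Now have -(3|55).
Both 3 ≡ 3 and 55 ≡ 3 (mod 4), so reciprocity gives (3|55) = -(55|3). Reduce: 55 ≡ 1 (mod 3). Now have (1|3).
(1|3) = 1. Collecting the sign factors: 1.
The Legendre symbol is 1, so x^2 ≡ -440 (mod 443) has solution.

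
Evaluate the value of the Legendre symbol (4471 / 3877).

-1

Reduce the numerator: 4471 ≡ 594 (mod 3877), so (4471 / 3877) = (594 / 3877).
Factor out 2: 594 = 2·297. Since 3877 ≡ 5 (mod 8), (2 / 3877) = -1. Now have -(297 / 3877).
297 ≡ 1 (mod 4), so quadratic reciprocity gives (297 / 3877) = (3877 / 297). Reduce: 3877 ≡ 16 (mod 297). Now have -(16 / 297).
Factor out 2: 16 = 2^4. Since 297 ≡ 1 (mod 8), (2 / 297) = +1, and (2 / 297)^4 = +1. Now have -(1 / 297).
(1 / 297) = 1. Collecting the sign factors: -1.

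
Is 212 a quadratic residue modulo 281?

yes

(212|281)
  = (53|281)    [281 ≡ 1 mod 8 ⇒ (2|281)^2 = +1]
  = (281|53)    [QR: 53 ≡ 1 mod 4, sign kept]
  = (16|53)    [281 ≡ 16 mod 53]
  = (1|53)    [53 ≡ 5 mod 8 ⇒ (2|53)^4 = +1]
  = 1    [(1|53) = 1]
The Legendre symbol is 1, so x^2 ≡ 212 (mod 281) has solution.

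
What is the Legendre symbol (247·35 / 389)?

By multiplicativity, (247·35 / 389) = (247 / 389)·(35 / 389).
First factor (247 / 389):
(247 / 389)
  = (389 / 247)    [QR: 389 ≡ 1 mod 4, sign kept]
  = (142 / 247)    [389 ≡ 142 mod 247]
  = (71 / 247)    [247 ≡ 7 mod 8 ⇒ (2 / 247) = +1]
  = -(247 / 71)    [QR: both ≡ 3 mod 4, sign flips]
  = -(34 / 71)    [247 ≡ 34 mod 71]
  = -(17 / 71)    [71 ≡ 7 mod 8 ⇒ (2 / 71) = +1]
  = -(71 / 17)    [QR: 17 ≡ 1 mod 4, sign kept]
  = -(3 / 17)    [71 ≡ 3 mod 17]
  = -(17 / 3)    [QR: 17 ≡ 1 mod 4, sign kept]
  = -(2 / 3)    [17 ≡ 2 mod 3]
  = (1 / 3)    [3 ≡ 3 mod 8 ⇒ (2 / 3) = -1]
  = 1    [(1 / 3) = 1]
Second factor (35 / 389):
(35 / 389)
  = (389 / 35)    [QR: 389 ≡ 1 mod 4, sign kept]
  = (4 / 35)    [389 ≡ 4 mod 35]
  = (1 / 35)    [35 ≡ 3 mod 8 ⇒ (2 / 35)^2 = +1]
  = 1    [(1 / 35) = 1]
Product: (1)·(1) = 1.

1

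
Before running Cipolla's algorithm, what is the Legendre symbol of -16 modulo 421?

Pull out -1: (-16 / 421) = (-1 / 421)·(16 / 421). Since 421 ≡ 1 (mod 4), (-1 / 421) = +1. Now have (16 / 421).
Factor out 2: 16 = 2^4. Since 421 ≡ 5 (mod 8), (2 / 421) = -1, and (2 / 421)^4 = +1. Now have (1 / 421).
(1 / 421) = 1. Collecting the sign factors: 1.

1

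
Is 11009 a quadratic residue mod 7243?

no

(11009/7243)
  = (3766/7243)    [11009 ≡ 3766 mod 7243]
  = -(1883/7243)    [7243 ≡ 3 mod 8 ⇒ (2/7243) = -1]
  = (7243/1883)    [QR: both ≡ 3 mod 4, sign flips]
  = (1594/1883)    [7243 ≡ 1594 mod 1883]
  = -(797/1883)    [1883 ≡ 3 mod 8 ⇒ (2/1883) = -1]
  = -(1883/797)    [QR: 797 ≡ 1 mod 4, sign kept]
  = -(289/797)    [1883 ≡ 289 mod 797]
  = -(797/289)    [QR: 289 ≡ 1 mod 4, sign kept]
  = -(219/289)    [797 ≡ 219 mod 289]
  = -(289/219)    [QR: 289 ≡ 1 mod 4, sign kept]
  = -(70/219)    [289 ≡ 70 mod 219]
  = (35/219)    [219 ≡ 3 mod 8 ⇒ (2/219) = -1]
  = -(219/35)    [QR: both ≡ 3 mod 4, sign flips]
  = -(9/35)    [219 ≡ 9 mod 35]
  = -(35/9)    [QR: 9 ≡ 1 mod 4, sign kept]
  = -(8/9)    [35 ≡ 8 mod 9]
  = -(1/9)    [9 ≡ 1 mod 8 ⇒ (2/9)^3 = +1]
  = -1    [(1/9) = 1]
The Legendre symbol is -1, so x^2 ≡ 11009 (mod 7243) has no solution.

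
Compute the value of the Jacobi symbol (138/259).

-1

Factor out 2: 138 = 2·69. Since 259 ≡ 3 (mod 8), (2/259) = -1. Now have -(69/259).
69 ≡ 1 (mod 4), so quadratic reciprocity gives (69/259) = (259/69). Reduce: 259 ≡ 52 (mod 69). Now have -(52/69).
Factor out 2: 52 = 2^2·13. Since 69 ≡ 5 (mod 8), (2/69) = -1, and (2/69)^2 = +1. Now have -(13/69).
13 ≡ 1 (mod 4), so quadratic reciprocity gives (13/69) = (69/13). Reduce: 69 ≡ 4 (mod 13). Now have -(4/13).
Factor out 2: 4 = 2^2. Since 13 ≡ 5 (mod 8), (2/13) = -1, and (2/13)^2 = +1. Now have -(1/13).
(1/13) = 1. Collecting the sign factors: -1.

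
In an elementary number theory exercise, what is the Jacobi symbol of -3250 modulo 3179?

Reduce the numerator: -3250 ≡ 3108 (mod 3179), so (-3250/3179) = (3108/3179).
Factor out 2: 3108 = 2^2·777. Since 3179 ≡ 3 (mod 8), (2/3179) = -1, and (2/3179)^2 = +1. Now have (777/3179).
777 ≡ 1 (mod 4), so quadratic reciprocity gives (777/3179) = (3179/777). Reduce: 3179 ≡ 71 (mod 777). Now have (71/777).
777 ≡ 1 (mod 4), so quadratic reciprocity gives (71/777) = (777/71). Reduce: 777 ≡ 67 (mod 71). Now have (67/71).
Both 67 ≡ 3 and 71 ≡ 3 (mod 4), so reciprocity gives (67/71) = -(71/67). Reduce: 71 ≡ 4 (mod 67). Now have -(4/67).
Factor out 2: 4 = 2^2. Since 67 ≡ 3 (mod 8), (2/67) = -1, and (2/67)^2 = +1. Now have -(1/67).
(1/67) = 1. Collecting the sign factors: -1.

-1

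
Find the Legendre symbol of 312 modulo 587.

Factor out 2: 312 = 2^3·39. Since 587 ≡ 3 (mod 8), (2/587) = -1, and (2/587)^3 = -1. Now have -(39/587).
Both 39 ≡ 3 and 587 ≡ 3 (mod 4), so reciprocity gives (39/587) = -(587/39). Reduce: 587 ≡ 2 (mod 39). Now have (2/39).
Factor out 2: 2 = 2. Since 39 ≡ 7 (mod 8), (2/39) = +1. Now have (1/39).
(1/39) = 1. Collecting the sign factors: 1.

1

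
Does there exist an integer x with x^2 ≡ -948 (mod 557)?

(-948/557)
  = (166/557)    [-948 ≡ 166 mod 557]
  = -(83/557)    [557 ≡ 5 mod 8 ⇒ (2/557) = -1]
  = -(557/83)    [QR: 557 ≡ 1 mod 4, sign kept]
  = -(59/83)    [557 ≡ 59 mod 83]
  = (83/59)    [QR: both ≡ 3 mod 4, sign flips]
  = (24/59)    [83 ≡ 24 mod 59]
  = -(3/59)    [59 ≡ 3 mod 8 ⇒ (2/59)^3 = -1]
  = (59/3)    [QR: both ≡ 3 mod 4, sign flips]
  = (2/3)    [59 ≡ 2 mod 3]
  = -(1/3)    [3 ≡ 3 mod 8 ⇒ (2/3) = -1]
  = -1    [(1/3) = 1]
The Legendre symbol is -1, so x^2 ≡ -948 (mod 557) has no solution.

no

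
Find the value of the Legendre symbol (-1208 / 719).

(-1208 / 719)
  = (230 / 719)    [-1208 ≡ 230 mod 719]
  = (115 / 719)    [719 ≡ 7 mod 8 ⇒ (2 / 719) = +1]
  = -(719 / 115)    [QR: both ≡ 3 mod 4, sign flips]
  = -(29 / 115)    [719 ≡ 29 mod 115]
  = -(115 / 29)    [QR: 29 ≡ 1 mod 4, sign kept]
  = -(28 / 29)    [115 ≡ 28 mod 29]
  = -(7 / 29)    [29 ≡ 5 mod 8 ⇒ (2 / 29)^2 = +1]
  = -(29 / 7)    [QR: 29 ≡ 1 mod 4, sign kept]
  = -(1 / 7)    [29 ≡ 1 mod 7]
  = -1    [(1 / 7) = 1]

-1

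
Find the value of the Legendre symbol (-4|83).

-1

(-4|83)
  = (79|83)    [-4 ≡ 79 mod 83]
  = -(83|79)    [QR: both ≡ 3 mod 4, sign flips]
  = -(4|79)    [83 ≡ 4 mod 79]
  = -(1|79)    [79 ≡ 7 mod 8 ⇒ (2|79)^2 = +1]
  = -1    [(1|79) = 1]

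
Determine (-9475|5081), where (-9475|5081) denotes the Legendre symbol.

-1

(-9475|5081)
  = (9475|5081)    [5081 ≡ 1 mod 4 ⇒ (-1|5081) = +1]
  = (4394|5081)    [9475 ≡ 4394 mod 5081]
  = (2197|5081)    [5081 ≡ 1 mod 8 ⇒ (2|5081) = +1]
  = (5081|2197)    [QR: 2197 ≡ 1 mod 4, sign kept]
  = (687|2197)    [5081 ≡ 687 mod 2197]
  = (2197|687)    [QR: 2197 ≡ 1 mod 4, sign kept]
  = (136|687)    [2197 ≡ 136 mod 687]
  = (17|687)    [687 ≡ 7 mod 8 ⇒ (2|687)^3 = +1]
  = (687|17)    [QR: 17 ≡ 1 mod 4, sign kept]
  = (7|17)    [687 ≡ 7 mod 17]
  = (17|7)    [QR: 17 ≡ 1 mod 4, sign kept]
  = (3|7)    [17 ≡ 3 mod 7]
  = -(7|3)    [QR: both ≡ 3 mod 4, sign flips]
  = -(1|3)    [7 ≡ 1 mod 3]
  = -1    [(1|3) = 1]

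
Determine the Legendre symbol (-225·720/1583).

1

By multiplicativity, (-225·720/1583) = (-225/1583)·(720/1583).
First factor (-225/1583):
(-225/1583)
  = -(225/1583)    [1583 ≡ 3 mod 4 ⇒ (-1/1583) = -1]
  = -(1583/225)    [QR: 225 ≡ 1 mod 4, sign kept]
  = -(8/225)    [1583 ≡ 8 mod 225]
  = -(1/225)    [225 ≡ 1 mod 8 ⇒ (2/225)^3 = +1]
  = -1    [(1/225) = 1]
Second factor (720/1583):
(720/1583)
  = (45/1583)    [1583 ≡ 7 mod 8 ⇒ (2/1583)^4 = +1]
  = (1583/45)    [QR: 45 ≡ 1 mod 4, sign kept]
  = (8/45)    [1583 ≡ 8 mod 45]
  = -(1/45)    [45 ≡ 5 mod 8 ⇒ (2/45)^3 = -1]
  = -1    [(1/45) = 1]
Product: (-1)·(-1) = 1.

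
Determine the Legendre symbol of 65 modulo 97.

65 ≡ 1 (mod 4), so quadratic reciprocity gives (65 / 97) = (97 / 65). Reduce: 97 ≡ 32 (mod 65). Now have (32 / 65).
Factor out 2: 32 = 2^5. Since 65 ≡ 1 (mod 8), (2 / 65) = +1, and (2 / 65)^5 = +1. Now have (1 / 65).
(1 / 65) = 1. Collecting the sign factors: 1.

1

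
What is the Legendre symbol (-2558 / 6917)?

1

(-2558 / 6917)
  = (4359 / 6917)    [-2558 ≡ 4359 mod 6917]
  = (6917 / 4359)    [QR: 6917 ≡ 1 mod 4, sign kept]
  = (2558 / 4359)    [6917 ≡ 2558 mod 4359]
  = (1279 / 4359)    [4359 ≡ 7 mod 8 ⇒ (2 / 4359) = +1]
  = -(4359 / 1279)    [QR: both ≡ 3 mod 4, sign flips]
  = -(522 / 1279)    [4359 ≡ 522 mod 1279]
  = -(261 / 1279)    [1279 ≡ 7 mod 8 ⇒ (2 / 1279) = +1]
  = -(1279 / 261)    [QR: 261 ≡ 1 mod 4, sign kept]
  = -(235 / 261)    [1279 ≡ 235 mod 261]
  = -(261 / 235)    [QR: 261 ≡ 1 mod 4, sign kept]
  = -(26 / 235)    [261 ≡ 26 mod 235]
  = (13 / 235)    [235 ≡ 3 mod 8 ⇒ (2 / 235) = -1]
  = (235 / 13)    [QR: 13 ≡ 1 mod 4, sign kept]
  = (1 / 13)    [235 ≡ 1 mod 13]
  = 1    [(1 / 13) = 1]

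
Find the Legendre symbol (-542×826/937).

By multiplicativity, (-542·826/937) = (-542/937)·(826/937).
First factor (-542/937):
(-542/937)
  = (542/937)    [937 ≡ 1 mod 4 ⇒ (-1/937) = +1]
  = (271/937)    [937 ≡ 1 mod 8 ⇒ (2/937) = +1]
  = (937/271)    [QR: 937 ≡ 1 mod 4, sign kept]
  = (124/271)    [937 ≡ 124 mod 271]
  = (31/271)    [271 ≡ 7 mod 8 ⇒ (2/271)^2 = +1]
  = -(271/31)    [QR: both ≡ 3 mod 4, sign flips]
  = -(23/31)    [271 ≡ 23 mod 31]
  = (31/23)    [QR: both ≡ 3 mod 4, sign flips]
  = (8/23)    [31 ≡ 8 mod 23]
  = (1/23)    [23 ≡ 7 mod 8 ⇒ (2/23)^3 = +1]
  = 1    [(1/23) = 1]
Second factor (826/937):
(826/937)
  = (413/937)    [937 ≡ 1 mod 8 ⇒ (2/937) = +1]
  = (937/413)    [QR: 413 ≡ 1 mod 4, sign kept]
  = (111/413)    [937 ≡ 111 mod 413]
  = (413/111)    [QR: 413 ≡ 1 mod 4, sign kept]
  = (80/111)    [413 ≡ 80 mod 111]
  = (5/111)    [111 ≡ 7 mod 8 ⇒ (2/111)^4 = +1]
  = (111/5)    [QR: 5 ≡ 1 mod 4, sign kept]
  = (1/5)    [111 ≡ 1 mod 5]
  = 1    [(1/5) = 1]
Product: (1)·(1) = 1.

1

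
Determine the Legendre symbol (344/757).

(344/757)
  = -(43/757)    [757 ≡ 5 mod 8 ⇒ (2/757)^3 = -1]
  = -(757/43)    [QR: 757 ≡ 1 mod 4, sign kept]
  = -(26/43)    [757 ≡ 26 mod 43]
  = (13/43)    [43 ≡ 3 mod 8 ⇒ (2/43) = -1]
  = (43/13)    [QR: 13 ≡ 1 mod 4, sign kept]
  = (4/13)    [43 ≡ 4 mod 13]
  = (1/13)    [13 ≡ 5 mod 8 ⇒ (2/13)^2 = +1]
  = 1    [(1/13) = 1]

1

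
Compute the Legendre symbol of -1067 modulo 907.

-1

(-1067/907)
  = -(1067/907)    [907 ≡ 3 mod 4 ⇒ (-1/907) = -1]
  = -(160/907)    [1067 ≡ 160 mod 907]
  = (5/907)    [907 ≡ 3 mod 8 ⇒ (2/907)^5 = -1]
  = (907/5)    [QR: 5 ≡ 1 mod 4, sign kept]
  = (2/5)    [907 ≡ 2 mod 5]
  = -(1/5)    [5 ≡ 5 mod 8 ⇒ (2/5) = -1]
  = -1    [(1/5) = 1]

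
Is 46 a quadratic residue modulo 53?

yes

Factor out 2: 46 = 2·23. Since 53 ≡ 5 (mod 8), (2|53) = -1. Now have -(23|53).
53 ≡ 1 (mod 4), so quadratic reciprocity gives (23|53) = (53|23). Reduce: 53 ≡ 7 (mod 23). Now have -(7|23).
Both 7 ≡ 3 and 23 ≡ 3 (mod 4), so reciprocity gives (7|23) = -(23|7). Reduce: 23 ≡ 2 (mod 7). Now have (2|7).
Factor out 2: 2 = 2. Since 7 ≡ 7 (mod 8), (2|7) = +1. Now have (1|7).
(1|7) = 1. Collecting the sign factors: 1.
The Legendre symbol is 1, so x^2 ≡ 46 (mod 53) has solution.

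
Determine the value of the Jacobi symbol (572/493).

1

Reduce the numerator: 572 ≡ 79 (mod 493), so (572/493) = (79/493).
493 ≡ 1 (mod 4), so quadratic reciprocity gives (79/493) = (493/79). Reduce: 493 ≡ 19 (mod 79). Now have (19/79).
Both 19 ≡ 3 and 79 ≡ 3 (mod 4), so reciprocity gives (19/79) = -(79/19). Reduce: 79 ≡ 3 (mod 19). Now have -(3/19).
Both 3 ≡ 3 and 19 ≡ 3 (mod 4), so reciprocity gives (3/19) = -(19/3). Reduce: 19 ≡ 1 (mod 3). Now have (1/3).
(1/3) = 1. Collecting the sign factors: 1.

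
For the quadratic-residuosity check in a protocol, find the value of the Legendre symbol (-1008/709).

(-1008/709)
  = (410/709)    [-1008 ≡ 410 mod 709]
  = -(205/709)    [709 ≡ 5 mod 8 ⇒ (2/709) = -1]
  = -(709/205)    [QR: 205 ≡ 1 mod 4, sign kept]
  = -(94/205)    [709 ≡ 94 mod 205]
  = (47/205)    [205 ≡ 5 mod 8 ⇒ (2/205) = -1]
  = (205/47)    [QR: 205 ≡ 1 mod 4, sign kept]
  = (17/47)    [205 ≡ 17 mod 47]
  = (47/17)    [QR: 17 ≡ 1 mod 4, sign kept]
  = (13/17)    [47 ≡ 13 mod 17]
  = (17/13)    [QR: 13 ≡ 1 mod 4, sign kept]
  = (4/13)    [17 ≡ 4 mod 13]
  = (1/13)    [13 ≡ 5 mod 8 ⇒ (2/13)^2 = +1]
  = 1    [(1/13) = 1]

1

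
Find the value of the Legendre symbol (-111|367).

1

Reduce the numerator: -111 ≡ 256 (mod 367), so (-111|367) = (256|367).
Factor out 2: 256 = 2^8. Since 367 ≡ 7 (mod 8), (2|367) = +1, and (2|367)^8 = +1. Now have (1|367).
(1|367) = 1. Collecting the sign factors: 1.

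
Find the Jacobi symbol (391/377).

Reduce the numerator: 391 ≡ 14 (mod 377), so (391/377) = (14/377).
Factor out 2: 14 = 2·7. Since 377 ≡ 1 (mod 8), (2/377) = +1. Now have (7/377).
377 ≡ 1 (mod 4), so quadratic reciprocity gives (7/377) = (377/7). Reduce: 377 ≡ 6 (mod 7). Now have (6/7).
Factor out 2: 6 = 2·3. Since 7 ≡ 7 (mod 8), (2/7) = +1. Now have (3/7).
Both 3 ≡ 3 and 7 ≡ 3 (mod 4), so reciprocity gives (3/7) = -(7/3). Reduce: 7 ≡ 1 (mod 3). Now have -(1/3).
(1/3) = 1. Collecting the sign factors: -1.

-1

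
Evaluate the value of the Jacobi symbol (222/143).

-1

Reduce the numerator: 222 ≡ 79 (mod 143), so (222/143) = (79/143).
Both 79 ≡ 3 and 143 ≡ 3 (mod 4), so reciprocity gives (79/143) = -(143/79). Reduce: 143 ≡ 64 (mod 79). Now have -(64/79).
Factor out 2: 64 = 2^6. Since 79 ≡ 7 (mod 8), (2/79) = +1, and (2/79)^6 = +1. Now have -(1/79).
(1/79) = 1. Collecting the sign factors: -1.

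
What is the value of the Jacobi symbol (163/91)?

Reduce the numerator: 163 ≡ 72 (mod 91), so (163/91) = (72/91).
Factor out 2: 72 = 2^3·9. Since 91 ≡ 3 (mod 8), (2/91) = -1, and (2/91)^3 = -1. Now have -(9/91).
9 ≡ 1 (mod 4), so quadratic reciprocity gives (9/91) = (91/9). Reduce: 91 ≡ 1 (mod 9). Now have -(1/9).
(1/9) = 1. Collecting the sign factors: -1.

-1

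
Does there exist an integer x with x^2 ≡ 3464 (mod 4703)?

no

Factor out 2: 3464 = 2^3·433. Since 4703 ≡ 7 (mod 8), (2/4703) = +1, and (2/4703)^3 = +1. Now have (433/4703).
433 ≡ 1 (mod 4), so quadratic reciprocity gives (433/4703) = (4703/433). Reduce: 4703 ≡ 373 (mod 433). Now have (373/433).
373 ≡ 1 (mod 4), so quadratic reciprocity gives (373/433) = (433/373). Reduce: 433 ≡ 60 (mod 373). Now have (60/373).
Factor out 2: 60 = 2^2·15. Since 373 ≡ 5 (mod 8), (2/373) = -1, and (2/373)^2 = +1. Now have (15/373).
373 ≡ 1 (mod 4), so quadratic reciprocity gives (15/373) = (373/15). Reduce: 373 ≡ 13 (mod 15). Now have (13/15).
13 ≡ 1 (mod 4), so quadratic reciprocity gives (13/15) = (15/13). Reduce: 15 ≡ 2 (mod 13). Now have (2/13).
Factor out 2: 2 = 2. Since 13 ≡ 5 (mod 8), (2/13) = -1. Now have -(1/13).
(1/13) = 1. Collecting the sign factors: -1.
The Legendre symbol is -1, so x^2 ≡ 3464 (mod 4703) has no solution.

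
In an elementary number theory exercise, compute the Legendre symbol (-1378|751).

-1

Reduce the numerator: -1378 ≡ 124 (mod 751), so (-1378|751) = (124|751).
Factor out 2: 124 = 2^2·31. Since 751 ≡ 7 (mod 8), (2|751) = +1, and (2|751)^2 = +1. Now have (31|751).
Both 31 ≡ 3 and 751 ≡ 3 (mod 4), so reciprocity gives (31|751) = -(751|31). Reduce: 751 ≡ 7 (mod 31). Now have -(7|31).
Both 7 ≡ 3 and 31 ≡ 3 (mod 4), so reciprocity gives (7|31) = -(31|7). Reduce: 31 ≡ 3 (mod 7). Now have (3|7).
Both 3 ≡ 3 and 7 ≡ 3 (mod 4), so reciprocity gives (3|7) = -(7|3). Reduce: 7 ≡ 1 (mod 3). Now have -(1|3).
(1|3) = 1. Collecting the sign factors: -1.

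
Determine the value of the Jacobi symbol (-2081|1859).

1

Pull out -1: (-2081|1859) = (-1|1859)·(2081|1859). Since 1859 ≡ 3 (mod 4), (-1|1859) = -1. Now have -(2081|1859).
Reduce the numerator: 2081 ≡ 222 (mod 1859), so (2081|1859) = (222|1859).
Factor out 2: 222 = 2·111. Since 1859 ≡ 3 (mod 8), (2|1859) = -1. Now have (111|1859).
Both 111 ≡ 3 and 1859 ≡ 3 (mod 4), so reciprocity gives (111|1859) = -(1859|111). Reduce: 1859 ≡ 83 (mod 111). Now have -(83|111).
Both 83 ≡ 3 and 111 ≡ 3 (mod 4), so reciprocity gives (83|111) = -(111|83). Reduce: 111 ≡ 28 (mod 83). Now have (28|83).
Factor out 2: 28 = 2^2·7. Since 83 ≡ 3 (mod 8), (2|83) = -1, and (2|83)^2 = +1. Now have (7|83).
Both 7 ≡ 3 and 83 ≡ 3 (mod 4), so reciprocity gives (7|83) = -(83|7). Reduce: 83 ≡ 6 (mod 7). Now have -(6|7).
Factor out 2: 6 = 2·3. Since 7 ≡ 7 (mod 8), (2|7) = +1. Now have -(3|7).
Both 3 ≡ 3 and 7 ≡ 3 (mod 4), so reciprocity gives (3|7) = -(7|3). Reduce: 7 ≡ 1 (mod 3). Now have (1|3).
(1|3) = 1. Collecting the sign factors: 1.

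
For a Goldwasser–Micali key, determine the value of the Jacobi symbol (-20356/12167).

-1

Reduce the numerator: -20356 ≡ 3978 (mod 12167), so (-20356/12167) = (3978/12167).
Factor out 2: 3978 = 2·1989. Since 12167 ≡ 7 (mod 8), (2/12167) = +1. Now have (1989/12167).
1989 ≡ 1 (mod 4), so quadratic reciprocity gives (1989/12167) = (12167/1989). Reduce: 12167 ≡ 233 (mod 1989). Now have (233/1989).
233 ≡ 1 (mod 4), so quadratic reciprocity gives (233/1989) = (1989/233). Reduce: 1989 ≡ 125 (mod 233). Now have (125/233).
125 ≡ 1 (mod 4), so quadratic reciprocity gives (125/233) = (233/125). Reduce: 233 ≡ 108 (mod 125). Now have (108/125).
Factor out 2: 108 = 2^2·27. Since 125 ≡ 5 (mod 8), (2/125) = -1, and (2/125)^2 = +1. Now have (27/125).
125 ≡ 1 (mod 4), so quadratic reciprocity gives (27/125) = (125/27). Reduce: 125 ≡ 17 (mod 27). Now have (17/27).
17 ≡ 1 (mod 4), so quadratic reciprocity gives (17/27) = (27/17). Reduce: 27 ≡ 10 (mod 17). Now have (10/17).
Factor out 2: 10 = 2·5. Since 17 ≡ 1 (mod 8), (2/17) = +1. Now have (5/17).
5 ≡ 1 (mod 4), so quadratic reciprocity gives (5/17) = (17/5). Reduce: 17 ≡ 2 (mod 5). Now have (2/5).
Factor out 2: 2 = 2. Since 5 ≡ 5 (mod 8), (2/5) = -1. Now have -(1/5).
(1/5) = 1. Collecting the sign factors: -1.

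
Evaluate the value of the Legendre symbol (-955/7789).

Reduce the numerator: -955 ≡ 6834 (mod 7789), so (-955/7789) = (6834/7789).
Factor out 2: 6834 = 2·3417. Since 7789 ≡ 5 (mod 8), (2/7789) = -1. Now have -(3417/7789).
3417 ≡ 1 (mod 4), so quadratic reciprocity gives (3417/7789) = (7789/3417). Reduce: 7789 ≡ 955 (mod 3417). Now have -(955/3417).
3417 ≡ 1 (mod 4), so quadratic reciprocity gives (955/3417) = (3417/955). Reduce: 3417 ≡ 552 (mod 955). Now have -(552/955).
Factor out 2: 552 = 2^3·69. Since 955 ≡ 3 (mod 8), (2/955) = -1, and (2/955)^3 = -1. Now have (69/955).
69 ≡ 1 (mod 4), so quadratic reciprocity gives (69/955) = (955/69). Reduce: 955 ≡ 58 (mod 69). Now have (58/69).
Factor out 2: 58 = 2·29. Since 69 ≡ 5 (mod 8), (2/69) = -1. Now have -(29/69).
29 ≡ 1 (mod 4), so quadratic reciprocity gives (29/69) = (69/29). Reduce: 69 ≡ 11 (mod 29). Now have -(11/29).
29 ≡ 1 (mod 4), so quadratic reciprocity gives (11/29) = (29/11). Reduce: 29 ≡ 7 (mod 11). Now have -(7/11).
Both 7 ≡ 3 and 11 ≡ 3 (mod 4), so reciprocity gives (7/11) = -(11/7). Reduce: 11 ≡ 4 (mod 7). Now have (4/7).
Factor out 2: 4 = 2^2. Since 7 ≡ 7 (mod 8), (2/7) = +1, and (2/7)^2 = +1. Now have (1/7).
(1/7) = 1. Collecting the sign factors: 1.

1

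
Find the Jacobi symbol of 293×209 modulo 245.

-1

By multiplicativity, (293·209/245) = (293/245)·(209/245).
First factor (293/245):
Reduce the numerator: 293 ≡ 48 (mod 245), so (293/245) = (48/245).
Factor out 2: 48 = 2^4·3. Since 245 ≡ 5 (mod 8), (2/245) = -1, and (2/245)^4 = +1. Now have (3/245).
245 ≡ 1 (mod 4), so quadratic reciprocity gives (3/245) = (245/3). Reduce: 245 ≡ 2 (mod 3). Now have (2/3).
Factor out 2: 2 = 2. Since 3 ≡ 3 (mod 8), (2/3) = -1. Now have -(1/3).
(1/3) = 1. Collecting the sign factors: -1.
Second factor (209/245):
209 ≡ 1 (mod 4), so quadratic reciprocity gives (209/245) = (245/209). Reduce: 245 ≡ 36 (mod 209). Now have (36/209).
Factor out 2: 36 = 2^2·9. Since 209 ≡ 1 (mod 8), (2/209) = +1, and (2/209)^2 = +1. Now have (9/209).
9 ≡ 1 (mod 4), so quadratic reciprocity gives (9/209) = (209/9). Reduce: 209 ≡ 2 (mod 9). Now have (2/9).
Factor out 2: 2 = 2. Since 9 ≡ 1 (mod 8), (2/9) = +1. Now have (1/9).
(1/9) = 1. Collecting the sign factors: 1.
Product: (-1)·(1) = -1.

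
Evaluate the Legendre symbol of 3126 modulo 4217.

-1

Factor out 2: 3126 = 2·1563. Since 4217 ≡ 1 (mod 8), (2 / 4217) = +1. Now have (1563 / 4217).
4217 ≡ 1 (mod 4), so quadratic reciprocity gives (1563 / 4217) = (4217 / 1563). Reduce: 4217 ≡ 1091 (mod 1563). Now have (1091 / 1563).
Both 1091 ≡ 3 and 1563 ≡ 3 (mod 4), so reciprocity gives (1091 / 1563) = -(1563 / 1091). Reduce: 1563 ≡ 472 (mod 1091). Now have -(472 / 1091).
Factor out 2: 472 = 2^3·59. Since 1091 ≡ 3 (mod 8), (2 / 1091) = -1, and (2 / 1091)^3 = -1. Now have (59 / 1091).
Both 59 ≡ 3 and 1091 ≡ 3 (mod 4), so reciprocity gives (59 / 1091) = -(1091 / 59). Reduce: 1091 ≡ 29 (mod 59). Now have -(29 / 59).
29 ≡ 1 (mod 4), so quadratic reciprocity gives (29 / 59) = (59 / 29). Reduce: 59 ≡ 1 (mod 29). Now have -(1 / 29).
(1 / 29) = 1. Collecting the sign factors: -1.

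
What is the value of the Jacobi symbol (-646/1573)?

1

Reduce the numerator: -646 ≡ 927 (mod 1573), so (-646/1573) = (927/1573).
1573 ≡ 1 (mod 4), so quadratic reciprocity gives (927/1573) = (1573/927). Reduce: 1573 ≡ 646 (mod 927). Now have (646/927).
Factor out 2: 646 = 2·323. Since 927 ≡ 7 (mod 8), (2/927) = +1. Now have (323/927).
Both 323 ≡ 3 and 927 ≡ 3 (mod 4), so reciprocity gives (323/927) = -(927/323). Reduce: 927 ≡ 281 (mod 323). Now have -(281/323).
281 ≡ 1 (mod 4), so quadratic reciprocity gives (281/323) = (323/281). Reduce: 323 ≡ 42 (mod 281). Now have -(42/281).
Factor out 2: 42 = 2·21. Since 281 ≡ 1 (mod 8), (2/281) = +1. Now have -(21/281).
21 ≡ 1 (mod 4), so quadratic reciprocity gives (21/281) = (281/21). Reduce: 281 ≡ 8 (mod 21). Now have -(8/21).
Factor out 2: 8 = 2^3. Since 21 ≡ 5 (mod 8), (2/21) = -1, and (2/21)^3 = -1. Now have (1/21).
(1/21) = 1. Collecting the sign factors: 1.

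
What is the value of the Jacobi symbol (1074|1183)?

(1074|1183)
  = (537|1183)    [1183 ≡ 7 mod 8 ⇒ (2|1183) = +1]
  = (1183|537)    [QR: 537 ≡ 1 mod 4, sign kept]
  = (109|537)    [1183 ≡ 109 mod 537]
  = (537|109)    [QR: 109 ≡ 1 mod 4, sign kept]
  = (101|109)    [537 ≡ 101 mod 109]
  = (109|101)    [QR: 101 ≡ 1 mod 4, sign kept]
  = (8|101)    [109 ≡ 8 mod 101]
  = -(1|101)    [101 ≡ 5 mod 8 ⇒ (2|101)^3 = -1]
  = -1    [(1|101) = 1]

-1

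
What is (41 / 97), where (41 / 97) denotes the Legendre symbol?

41 ≡ 1 (mod 4), so quadratic reciprocity gives (41 / 97) = (97 / 41). Reduce: 97 ≡ 15 (mod 41). Now have (15 / 41).
41 ≡ 1 (mod 4), so quadratic reciprocity gives (15 / 41) = (41 / 15). Reduce: 41 ≡ 11 (mod 15). Now have (11 / 15).
Both 11 ≡ 3 and 15 ≡ 3 (mod 4), so reciprocity gives (11 / 15) = -(15 / 11). Reduce: 15 ≡ 4 (mod 11). Now have -(4 / 11).
Factor out 2: 4 = 2^2. Since 11 ≡ 3 (mod 8), (2 / 11) = -1, and (2 / 11)^2 = +1. Now have -(1 / 11).
(1 / 11) = 1. Collecting the sign factors: -1.

-1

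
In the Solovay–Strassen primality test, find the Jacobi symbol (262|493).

-1

Factor out 2: 262 = 2·131. Since 493 ≡ 5 (mod 8), (2|493) = -1. Now have -(131|493).
493 ≡ 1 (mod 4), so quadratic reciprocity gives (131|493) = (493|131). Reduce: 493 ≡ 100 (mod 131). Now have -(100|131).
Factor out 2: 100 = 2^2·25. Since 131 ≡ 3 (mod 8), (2|131) = -1, and (2|131)^2 = +1. Now have -(25|131).
25 ≡ 1 (mod 4), so quadratic reciprocity gives (25|131) = (131|25). Reduce: 131 ≡ 6 (mod 25). Now have -(6|25).
Factor out 2: 6 = 2·3. Since 25 ≡ 1 (mod 8), (2|25) = +1. Now have -(3|25).
25 ≡ 1 (mod 4), so quadratic reciprocity gives (3|25) = (25|3). Reduce: 25 ≡ 1 (mod 3). Now have -(1|3).
(1|3) = 1. Collecting the sign factors: -1.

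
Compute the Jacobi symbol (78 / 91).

0

Factor out 2: 78 = 2·39. Since 91 ≡ 3 (mod 8), (2 / 91) = -1. Now have -(39 / 91).
Both 39 ≡ 3 and 91 ≡ 3 (mod 4), so reciprocity gives (39 / 91) = -(91 / 39). Reduce: 91 ≡ 13 (mod 39). Now have (13 / 39).
13 ≡ 1 (mod 4), so quadratic reciprocity gives (13 / 39) = (39 / 13). Reduce: 39 ≡ 0 (mod 13). Now have (0 / 13).
The numerator is now 0 with denominator 13 > 1: the symbol is 0.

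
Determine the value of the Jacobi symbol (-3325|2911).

Pull out -1: (-3325|2911) = (-1|2911)·(3325|2911). Since 2911 ≡ 3 (mod 4), (-1|2911) = -1. Now have -(3325|2911).
Reduce the numerator: 3325 ≡ 414 (mod 2911), so (3325|2911) = (414|2911).
Factor out 2: 414 = 2·207. Since 2911 ≡ 7 (mod 8), (2|2911) = +1. Now have -(207|2911).
Both 207 ≡ 3 and 2911 ≡ 3 (mod 4), so reciprocity gives (207|2911) = -(2911|207). Reduce: 2911 ≡ 13 (mod 207). Now have (13|207).
13 ≡ 1 (mod 4), so quadratic reciprocity gives (13|207) = (207|13). Reduce: 207 ≡ 12 (mod 13). Now have (12|13).
Factor out 2: 12 = 2^2·3. Since 13 ≡ 5 (mod 8), (2|13) = -1, and (2|13)^2 = +1. Now have (3|13).
13 ≡ 1 (mod 4), so quadratic reciprocity gives (3|13) = (13|3). Reduce: 13 ≡ 1 (mod 3). Now have (1|3).
(1|3) = 1. Collecting the sign factors: 1.

1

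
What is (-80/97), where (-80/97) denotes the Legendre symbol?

Reduce the numerator: -80 ≡ 17 (mod 97), so (-80/97) = (17/97).
17 ≡ 1 (mod 4), so quadratic reciprocity gives (17/97) = (97/17). Reduce: 97 ≡ 12 (mod 17). Now have (12/17).
Factor out 2: 12 = 2^2·3. Since 17 ≡ 1 (mod 8), (2/17) = +1, and (2/17)^2 = +1. Now have (3/17).
17 ≡ 1 (mod 4), so quadratic reciprocity gives (3/17) = (17/3). Reduce: 17 ≡ 2 (mod 3). Now have (2/3).
Factor out 2: 2 = 2. Since 3 ≡ 3 (mod 8), (2/3) = -1. Now have -(1/3).
(1/3) = 1. Collecting the sign factors: -1.

-1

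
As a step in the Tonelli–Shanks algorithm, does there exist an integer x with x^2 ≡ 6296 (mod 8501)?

Factor out 2: 6296 = 2^3·787. Since 8501 ≡ 5 (mod 8), (2|8501) = -1, and (2|8501)^3 = -1. Now have -(787|8501).
8501 ≡ 1 (mod 4), so quadratic reciprocity gives (787|8501) = (8501|787). Reduce: 8501 ≡ 631 (mod 787). Now have -(631|787).
Both 631 ≡ 3 and 787 ≡ 3 (mod 4), so reciprocity gives (631|787) = -(787|631). Reduce: 787 ≡ 156 (mod 631). Now have (156|631).
Factor out 2: 156 = 2^2·39. Since 631 ≡ 7 (mod 8), (2|631) = +1, and (2|631)^2 = +1. Now have (39|631).
Both 39 ≡ 3 and 631 ≡ 3 (mod 4), so reciprocity gives (39|631) = -(631|39). Reduce: 631 ≡ 7 (mod 39). Now have -(7|39).
Both 7 ≡ 3 and 39 ≡ 3 (mod 4), so reciprocity gives (7|39) = -(39|7). Reduce: 39 ≡ 4 (mod 7). Now have (4|7).
Factor out 2: 4 = 2^2. Since 7 ≡ 7 (mod 8), (2|7) = +1, and (2|7)^2 = +1. Now have (1|7).
(1|7) = 1. Collecting the sign factors: 1.
(6296|8501) = 1, and 8501 is prime, so 6296 is a quadratic residue mod 8501.

yes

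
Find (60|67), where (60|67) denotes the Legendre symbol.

1

Factor out 2: 60 = 2^2·15. Since 67 ≡ 3 (mod 8), (2|67) = -1, and (2|67)^2 = +1. Now have (15|67).
Both 15 ≡ 3 and 67 ≡ 3 (mod 4), so reciprocity gives (15|67) = -(67|15). Reduce: 67 ≡ 7 (mod 15). Now have -(7|15).
Both 7 ≡ 3 and 15 ≡ 3 (mod 4), so reciprocity gives (7|15) = -(15|7). Reduce: 15 ≡ 1 (mod 7). Now have (1|7).
(1|7) = 1. Collecting the sign factors: 1.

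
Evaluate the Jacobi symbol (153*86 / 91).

1

By multiplicativity, (153·86 / 91) = (153 / 91)·(86 / 91).
First factor (153 / 91):
Reduce the numerator: 153 ≡ 62 (mod 91), so (153 / 91) = (62 / 91).
Factor out 2: 62 = 2·31. Since 91 ≡ 3 (mod 8), (2 / 91) = -1. Now have -(31 / 91).
Both 31 ≡ 3 and 91 ≡ 3 (mod 4), so reciprocity gives (31 / 91) = -(91 / 31). Reduce: 91 ≡ 29 (mod 31). Now have (29 / 31).
29 ≡ 1 (mod 4), so quadratic reciprocity gives (29 / 31) = (31 / 29). Reduce: 31 ≡ 2 (mod 29). Now have (2 / 29).
Factor out 2: 2 = 2. Since 29 ≡ 5 (mod 8), (2 / 29) = -1. Now have -(1 / 29).
(1 / 29) = 1. Collecting the sign factors: -1.
Second factor (86 / 91):
Factor out 2: 86 = 2·43. Since 91 ≡ 3 (mod 8), (2 / 91) = -1. Now have -(43 / 91).
Both 43 ≡ 3 and 91 ≡ 3 (mod 4), so reciprocity gives (43 / 91) = -(91 / 43). Reduce: 91 ≡ 5 (mod 43). Now have (5 / 43).
5 ≡ 1 (mod 4), so quadratic reciprocity gives (5 / 43) = (43 / 5). Reduce: 43 ≡ 3 (mod 5). Now have (3 / 5).
5 ≡ 1 (mod 4), so quadratic reciprocity gives (3 / 5) = (5 / 3). Reduce: 5 ≡ 2 (mod 3). Now have (2 / 3).
Factor out 2: 2 = 2. Since 3 ≡ 3 (mod 8), (2 / 3) = -1. Now have -(1 / 3).
(1 / 3) = 1. Collecting the sign factors: -1.
Product: (-1)·(-1) = 1.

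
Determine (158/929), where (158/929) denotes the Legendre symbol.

-1

Factor out 2: 158 = 2·79. Since 929 ≡ 1 (mod 8), (2/929) = +1. Now have (79/929).
929 ≡ 1 (mod 4), so quadratic reciprocity gives (79/929) = (929/79). Reduce: 929 ≡ 60 (mod 79). Now have (60/79).
Factor out 2: 60 = 2^2·15. Since 79 ≡ 7 (mod 8), (2/79) = +1, and (2/79)^2 = +1. Now have (15/79).
Both 15 ≡ 3 and 79 ≡ 3 (mod 4), so reciprocity gives (15/79) = -(79/15). Reduce: 79 ≡ 4 (mod 15). Now have -(4/15).
Factor out 2: 4 = 2^2. Since 15 ≡ 7 (mod 8), (2/15) = +1, and (2/15)^2 = +1. Now have -(1/15).
(1/15) = 1. Collecting the sign factors: -1.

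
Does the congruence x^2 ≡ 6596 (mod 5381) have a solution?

no

Reduce the numerator: 6596 ≡ 1215 (mod 5381), so (6596|5381) = (1215|5381).
5381 ≡ 1 (mod 4), so quadratic reciprocity gives (1215|5381) = (5381|1215). Reduce: 5381 ≡ 521 (mod 1215). Now have (521|1215).
521 ≡ 1 (mod 4), so quadratic reciprocity gives (521|1215) = (1215|521). Reduce: 1215 ≡ 173 (mod 521). Now have (173|521).
173 ≡ 1 (mod 4), so quadratic reciprocity gives (173|521) = (521|173). Reduce: 521 ≡ 2 (mod 173). Now have (2|173).
Factor out 2: 2 = 2. Since 173 ≡ 5 (mod 8), (2|173) = -1. Now have -(1|173).
(1|173) = 1. Collecting the sign factors: -1.
The Legendre symbol is -1, so x^2 ≡ 6596 (mod 5381) has no solution.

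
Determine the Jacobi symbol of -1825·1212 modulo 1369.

By multiplicativity, (-1825·1212/1369) = (-1825/1369)·(1212/1369).
First factor (-1825/1369):
Reduce the numerator: -1825 ≡ 913 (mod 1369), so (-1825/1369) = (913/1369).
913 ≡ 1 (mod 4), so quadratic reciprocity gives (913/1369) = (1369/913). Reduce: 1369 ≡ 456 (mod 913). Now have (456/913).
Factor out 2: 456 = 2^3·57. Since 913 ≡ 1 (mod 8), (2/913) = +1, and (2/913)^3 = +1. Now have (57/913).
57 ≡ 1 (mod 4), so quadratic reciprocity gives (57/913) = (913/57). Reduce: 913 ≡ 1 (mod 57). Now have (1/57).
(1/57) = 1. Collecting the sign factors: 1.
Second factor (1212/1369):
Factor out 2: 1212 = 2^2·303. Since 1369 ≡ 1 (mod 8), (2/1369) = +1, and (2/1369)^2 = +1. Now have (303/1369).
1369 ≡ 1 (mod 4), so quadratic reciprocity gives (303/1369) = (1369/303). Reduce: 1369 ≡ 157 (mod 303). Now have (157/303).
157 ≡ 1 (mod 4), so quadratic reciprocity gives (157/303) = (303/157). Reduce: 303 ≡ 146 (mod 157). Now have (146/157).
Factor out 2: 146 = 2·73. Since 157 ≡ 5 (mod 8), (2/157) = -1. Now have -(73/157).
73 ≡ 1 (mod 4), so quadratic reciprocity gives (73/157) = (157/73). Reduce: 157 ≡ 11 (mod 73). Now have -(11/73).
73 ≡ 1 (mod 4), so quadratic reciprocity gives (11/73) = (73/11). Reduce: 73 ≡ 7 (mod 11). Now have -(7/11).
Both 7 ≡ 3 and 11 ≡ 3 (mod 4), so reciprocity gives (7/11) = -(11/7). Reduce: 11 ≡ 4 (mod 7). Now have (4/7).
Factor out 2: 4 = 2^2. Since 7 ≡ 7 (mod 8), (2/7) = +1, and (2/7)^2 = +1. Now have (1/7).
(1/7) = 1. Collecting the sign factors: 1.
Product: (1)·(1) = 1.

1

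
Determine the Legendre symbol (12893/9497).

(12893/9497)
  = (3396/9497)    [12893 ≡ 3396 mod 9497]
  = (849/9497)    [9497 ≡ 1 mod 8 ⇒ (2/9497)^2 = +1]
  = (9497/849)    [QR: 849 ≡ 1 mod 4, sign kept]
  = (158/849)    [9497 ≡ 158 mod 849]
  = (79/849)    [849 ≡ 1 mod 8 ⇒ (2/849) = +1]
  = (849/79)    [QR: 849 ≡ 1 mod 4, sign kept]
  = (59/79)    [849 ≡ 59 mod 79]
  = -(79/59)    [QR: both ≡ 3 mod 4, sign flips]
  = -(20/59)    [79 ≡ 20 mod 59]
  = -(5/59)    [59 ≡ 3 mod 8 ⇒ (2/59)^2 = +1]
  = -(59/5)    [QR: 5 ≡ 1 mod 4, sign kept]
  = -(4/5)    [59 ≡ 4 mod 5]
  = -(1/5)    [5 ≡ 5 mod 8 ⇒ (2/5)^2 = +1]
  = -1    [(1/5) = 1]

-1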